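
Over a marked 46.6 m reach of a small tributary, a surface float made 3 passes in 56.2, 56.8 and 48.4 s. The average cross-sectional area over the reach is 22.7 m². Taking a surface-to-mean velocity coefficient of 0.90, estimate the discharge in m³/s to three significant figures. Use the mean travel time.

t̄ = (56.2 + 56.8 + 48.4) / 3 = 53.8 s
v_surface = L / t̄ = 46.6 / 53.8 = 0.8662 m/s
v_mean = 0.90 × 0.8662 = 0.7796 m/s
Q = A × v_mean = 22.7 × 0.7796 = 17.70 m³/s

17.7 m³/s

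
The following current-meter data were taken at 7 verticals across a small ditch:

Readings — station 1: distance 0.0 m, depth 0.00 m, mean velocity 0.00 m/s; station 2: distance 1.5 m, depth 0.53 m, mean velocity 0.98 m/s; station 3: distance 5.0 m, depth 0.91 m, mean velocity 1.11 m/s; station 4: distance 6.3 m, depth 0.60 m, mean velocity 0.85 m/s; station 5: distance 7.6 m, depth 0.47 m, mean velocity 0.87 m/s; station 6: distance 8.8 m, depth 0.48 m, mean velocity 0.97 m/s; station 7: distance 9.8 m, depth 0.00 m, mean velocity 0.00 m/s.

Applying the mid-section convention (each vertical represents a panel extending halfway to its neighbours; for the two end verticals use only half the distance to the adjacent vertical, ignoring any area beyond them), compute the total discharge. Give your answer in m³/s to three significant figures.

w_2 = (5.0 − 0.0)/2 = 2.5 m; q_2 = 0.98 × 0.53 × 2.5 = 1.299 m³/s
w_3 = (6.3 − 1.5)/2 = 2.4 m; q_3 = 1.11 × 0.91 × 2.4 = 2.424 m³/s
w_4 = (7.6 − 5.0)/2 = 1.3 m; q_4 = 0.85 × 0.60 × 1.3 = 0.6630 m³/s
w_5 = (8.8 − 6.3)/2 = 1.25 m; q_5 = 0.87 × 0.47 × 1.25 = 0.5111 m³/s
w_6 = (9.8 − 7.6)/2 = 1.1 m; q_6 = 0.97 × 0.48 × 1.1 = 0.5122 m³/s
Stations 1, 7 contribute zero (depth or velocity is 0).
Q = Σ qᵢ = 5.409 m³/s

5.41 m³/s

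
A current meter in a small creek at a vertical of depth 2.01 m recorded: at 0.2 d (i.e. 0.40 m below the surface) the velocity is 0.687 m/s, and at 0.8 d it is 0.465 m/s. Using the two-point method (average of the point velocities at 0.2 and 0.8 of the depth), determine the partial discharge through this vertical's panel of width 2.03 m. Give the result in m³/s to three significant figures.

2.35 m³/s

v̄ = (0.687 + 0.465) / 2 = 0.5760 m/s
q = v̄ × d × w = 0.5760 × 2.01 × 2.03 = 2.350 m³/s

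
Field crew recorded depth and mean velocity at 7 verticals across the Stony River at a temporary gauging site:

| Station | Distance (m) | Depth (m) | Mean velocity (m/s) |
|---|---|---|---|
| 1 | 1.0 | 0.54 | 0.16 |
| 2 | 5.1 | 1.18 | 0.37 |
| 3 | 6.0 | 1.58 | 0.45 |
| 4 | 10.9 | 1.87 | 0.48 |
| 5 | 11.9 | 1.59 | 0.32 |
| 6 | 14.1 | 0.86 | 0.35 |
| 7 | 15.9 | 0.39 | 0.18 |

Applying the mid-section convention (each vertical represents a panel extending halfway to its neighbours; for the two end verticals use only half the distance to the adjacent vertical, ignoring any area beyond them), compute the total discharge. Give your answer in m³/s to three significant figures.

w_1 = (5.1 − 1.0)/2 = 2.05 m; q_1 = 0.16 × 0.54 × 2.05 = 0.1771 m³/s
w_2 = (6.0 − 1.0)/2 = 2.5 m; q_2 = 0.37 × 1.18 × 2.5 = 1.092 m³/s
w_3 = (10.9 − 5.1)/2 = 2.9 m; q_3 = 0.45 × 1.58 × 2.9 = 2.062 m³/s
w_4 = (11.9 − 6.0)/2 = 2.95 m; q_4 = 0.48 × 1.87 × 2.95 = 2.648 m³/s
w_5 = (14.1 − 10.9)/2 = 1.6 m; q_5 = 0.32 × 1.59 × 1.6 = 0.8141 m³/s
w_6 = (15.9 − 11.9)/2 = 2 m; q_6 = 0.35 × 0.86 × 2 = 0.6020 m³/s
w_7 = (15.9 − 14.1)/2 = 0.9 m; q_7 = 0.18 × 0.39 × 0.9 = 0.06318 m³/s
Q = Σ qᵢ = 7.458 m³/s

7.46 m³/s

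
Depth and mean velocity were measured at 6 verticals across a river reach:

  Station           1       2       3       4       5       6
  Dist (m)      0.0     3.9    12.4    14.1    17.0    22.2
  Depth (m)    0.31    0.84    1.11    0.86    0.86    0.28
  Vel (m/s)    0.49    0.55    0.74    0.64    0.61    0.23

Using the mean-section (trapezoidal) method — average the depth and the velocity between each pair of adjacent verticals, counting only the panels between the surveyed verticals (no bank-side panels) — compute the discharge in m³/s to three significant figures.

Panel 1-2: Δb = 3.9 m, d̄ = (0.31+0.84)/2 = 0.575, v̄ = (0.49+0.55)/2 = 0.52 → q = 3.9×0.575×0.52 = 1.166 m³/s
Panel 2-3: Δb = 8.5 m, d̄ = (0.84+1.11)/2 = 0.975, v̄ = (0.55+0.74)/2 = 0.645 → q = 8.5×0.975×0.645 = 5.345 m³/s
Panel 3-4: Δb = 1.7 m, d̄ = (1.11+0.86)/2 = 0.985, v̄ = (0.74+0.64)/2 = 0.69 → q = 1.7×0.985×0.69 = 1.155 m³/s
Panel 4-5: Δb = 2.9 m, d̄ = (0.86+0.86)/2 = 0.86, v̄ = (0.64+0.61)/2 = 0.625 → q = 2.9×0.86×0.625 = 1.559 m³/s
Panel 5-6: Δb = 5.2 m, d̄ = (0.86+0.28)/2 = 0.57, v̄ = (0.61+0.23)/2 = 0.42 → q = 5.2×0.57×0.42 = 1.245 m³/s
Q = Σ q = 10.47 m³/s

10.5 m³/s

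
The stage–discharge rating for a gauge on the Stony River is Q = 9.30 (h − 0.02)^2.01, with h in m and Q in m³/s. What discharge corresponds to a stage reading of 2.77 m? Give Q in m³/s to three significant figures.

Q = 9.30 × (2.77 − 0.02)^2.01 = 9.30 × 2.75^2.01 = 71.05 m³/s

71.0 m³/s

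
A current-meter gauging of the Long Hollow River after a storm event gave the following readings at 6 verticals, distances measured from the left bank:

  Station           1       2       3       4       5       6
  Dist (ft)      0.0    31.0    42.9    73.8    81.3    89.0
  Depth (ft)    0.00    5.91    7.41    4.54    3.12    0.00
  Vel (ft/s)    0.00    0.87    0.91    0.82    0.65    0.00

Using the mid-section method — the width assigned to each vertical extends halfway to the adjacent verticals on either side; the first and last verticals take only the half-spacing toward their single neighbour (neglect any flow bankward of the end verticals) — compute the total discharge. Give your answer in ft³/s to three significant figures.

341 ft³/s

w_2 = (42.9 − 0.0)/2 = 21.45 ft; q_2 = 0.87 × 5.91 × 21.45 = 110.3 ft³/s
w_3 = (73.8 − 31.0)/2 = 21.4 ft; q_3 = 0.91 × 7.41 × 21.4 = 144.3 ft³/s
w_4 = (81.3 − 42.9)/2 = 19.2 ft; q_4 = 0.82 × 4.54 × 19.2 = 71.48 ft³/s
w_5 = (89.0 − 73.8)/2 = 7.6 ft; q_5 = 0.65 × 3.12 × 7.6 = 15.41 ft³/s
Stations 1, 6 contribute zero (depth or velocity is 0).
Q = Σ qᵢ = 341.5 ft³/s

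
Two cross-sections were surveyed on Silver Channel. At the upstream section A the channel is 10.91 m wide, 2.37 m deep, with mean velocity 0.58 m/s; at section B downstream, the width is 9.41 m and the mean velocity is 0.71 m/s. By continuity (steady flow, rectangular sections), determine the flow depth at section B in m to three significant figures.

2.24 m

Q = A₁V₁ = (10.91×2.37) × 0.58 = 15.00 m³/s
d₂ = Q/(b₂ V₂) = 15.00/(9.41×0.71) = 2.245 m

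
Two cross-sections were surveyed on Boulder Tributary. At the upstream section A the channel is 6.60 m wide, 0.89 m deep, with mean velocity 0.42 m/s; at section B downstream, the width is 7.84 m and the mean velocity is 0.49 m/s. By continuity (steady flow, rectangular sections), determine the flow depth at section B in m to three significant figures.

0.642 m

Q = A₁V₁ = (6.60×0.89) × 0.42 = 2.467 m³/s
d₂ = Q/(b₂ V₂) = 2.467/(7.84×0.49) = 0.6422 m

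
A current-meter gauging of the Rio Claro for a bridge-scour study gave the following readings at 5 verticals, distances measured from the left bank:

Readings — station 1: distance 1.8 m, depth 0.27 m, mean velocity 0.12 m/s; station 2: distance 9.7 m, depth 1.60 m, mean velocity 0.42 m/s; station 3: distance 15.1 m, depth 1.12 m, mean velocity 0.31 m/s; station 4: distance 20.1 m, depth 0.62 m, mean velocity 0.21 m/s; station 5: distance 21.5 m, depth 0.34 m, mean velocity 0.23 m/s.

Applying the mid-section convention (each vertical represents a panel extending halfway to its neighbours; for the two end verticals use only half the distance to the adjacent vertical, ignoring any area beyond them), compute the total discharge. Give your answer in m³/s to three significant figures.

w_1 = (9.7 − 1.8)/2 = 3.95 m; q_1 = 0.12 × 0.27 × 3.95 = 0.1280 m³/s
w_2 = (15.1 − 1.8)/2 = 6.65 m; q_2 = 0.42 × 1.60 × 6.65 = 4.469 m³/s
w_3 = (20.1 − 9.7)/2 = 5.2 m; q_3 = 0.31 × 1.12 × 5.2 = 1.805 m³/s
w_4 = (21.5 − 15.1)/2 = 3.2 m; q_4 = 0.21 × 0.62 × 3.2 = 0.4166 m³/s
w_5 = (21.5 − 20.1)/2 = 0.7 m; q_5 = 0.23 × 0.34 × 0.7 = 0.05474 m³/s
Q = Σ qᵢ = 6.874 m³/s

6.87 m³/s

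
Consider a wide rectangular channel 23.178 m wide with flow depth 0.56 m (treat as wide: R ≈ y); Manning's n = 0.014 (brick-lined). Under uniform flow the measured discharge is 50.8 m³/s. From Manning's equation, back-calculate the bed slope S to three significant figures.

A = b·y = 23.178 × 0.56 = 12.98 m²
Wide channel: R ≈ y = 0.56 m
S = (Q·n / (1·A·R^(2/3)))² = (50.8×0.014 / (1×12.98×0.6794))² = 0.006504

0.00650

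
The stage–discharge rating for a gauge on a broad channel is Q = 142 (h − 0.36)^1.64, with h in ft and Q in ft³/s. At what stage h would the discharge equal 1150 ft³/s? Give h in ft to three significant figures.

h − h₀ = (Q/C)^(1/b) = (1150/142)^(1/1.64) = 3.580 ft
h = 0.36 + 3.580 = 3.940 ft

3.94 ft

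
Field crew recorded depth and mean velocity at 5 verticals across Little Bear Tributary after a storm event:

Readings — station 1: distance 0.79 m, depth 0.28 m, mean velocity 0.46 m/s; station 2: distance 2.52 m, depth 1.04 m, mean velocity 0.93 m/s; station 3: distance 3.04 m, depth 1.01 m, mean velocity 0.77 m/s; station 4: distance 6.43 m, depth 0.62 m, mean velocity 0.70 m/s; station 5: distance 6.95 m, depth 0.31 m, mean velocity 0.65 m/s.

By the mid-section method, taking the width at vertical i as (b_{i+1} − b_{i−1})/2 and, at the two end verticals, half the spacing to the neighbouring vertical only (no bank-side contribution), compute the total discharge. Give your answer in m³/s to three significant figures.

w_1 = (2.52 − 0.79)/2 = 0.865 m; q_1 = 0.46 × 0.28 × 0.865 = 0.1114 m³/s
w_2 = (3.04 − 0.79)/2 = 1.125 m; q_2 = 0.93 × 1.04 × 1.125 = 1.088 m³/s
w_3 = (6.43 − 2.52)/2 = 1.955 m; q_3 = 0.77 × 1.01 × 1.955 = 1.520 m³/s
w_4 = (6.95 − 3.04)/2 = 1.955 m; q_4 = 0.70 × 0.62 × 1.955 = 0.8485 m³/s
w_5 = (6.95 − 6.43)/2 = 0.26 m; q_5 = 0.65 × 0.31 × 0.26 = 0.05239 m³/s
Q = Σ qᵢ = 3.621 m³/s

3.62 m³/s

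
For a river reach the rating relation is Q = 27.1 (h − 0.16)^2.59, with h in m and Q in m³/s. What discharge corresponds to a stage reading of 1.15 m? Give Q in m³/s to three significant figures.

Q = 27.1 × (1.15 − 0.16)^2.59 = 27.1 × 0.99^2.59 = 26.40 m³/s

26.4 m³/s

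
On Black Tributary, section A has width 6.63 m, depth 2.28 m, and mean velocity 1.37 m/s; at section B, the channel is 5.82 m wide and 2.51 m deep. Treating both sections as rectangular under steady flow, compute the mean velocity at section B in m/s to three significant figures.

1.42 m/s

Q = A₁V₁ = (6.63×2.28) × 1.37 = 20.71 m³/s
A₂ = 5.82 × 2.51 = 14.61 m²
V₂ = Q/A₂ = 20.71/14.61 = 1.418 m/s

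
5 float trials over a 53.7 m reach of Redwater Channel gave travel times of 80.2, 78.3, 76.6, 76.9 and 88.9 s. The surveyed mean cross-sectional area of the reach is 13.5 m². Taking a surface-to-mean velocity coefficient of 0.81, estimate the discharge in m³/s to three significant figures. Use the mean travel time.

7.32 m³/s

t̄ = (80.2 + 78.3 + 76.6 + 76.9 + 88.9) / 5 = 80.18 s
v_surface = L / t̄ = 53.7 / 80.18 = 0.6697 m/s
v_mean = 0.81 × 0.6697 = 0.5425 m/s
Q = A × v_mean = 13.5 × 0.5425 = 7.324 m³/s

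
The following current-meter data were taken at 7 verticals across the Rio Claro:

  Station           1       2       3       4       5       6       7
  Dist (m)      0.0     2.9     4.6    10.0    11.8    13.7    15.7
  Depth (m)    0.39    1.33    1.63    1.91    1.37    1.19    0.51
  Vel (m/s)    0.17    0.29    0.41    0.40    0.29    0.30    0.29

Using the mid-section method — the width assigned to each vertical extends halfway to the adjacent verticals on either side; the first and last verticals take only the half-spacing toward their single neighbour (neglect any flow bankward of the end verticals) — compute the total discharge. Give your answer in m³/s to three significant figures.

7.69 m³/s

w_1 = (2.9 − 0.0)/2 = 1.45 m; q_1 = 0.17 × 0.39 × 1.45 = 0.09614 m³/s
w_2 = (4.6 − 0.0)/2 = 2.3 m; q_2 = 0.29 × 1.33 × 2.3 = 0.8871 m³/s
w_3 = (10.0 − 2.9)/2 = 3.55 m; q_3 = 0.41 × 1.63 × 3.55 = 2.372 m³/s
w_4 = (11.8 − 4.6)/2 = 3.6 m; q_4 = 0.40 × 1.91 × 3.6 = 2.750 m³/s
w_5 = (13.7 − 10.0)/2 = 1.85 m; q_5 = 0.29 × 1.37 × 1.85 = 0.7350 m³/s
w_6 = (15.7 − 11.8)/2 = 1.95 m; q_6 = 0.30 × 1.19 × 1.95 = 0.6962 m³/s
w_7 = (15.7 − 13.7)/2 = 1 m; q_7 = 0.29 × 0.51 × 1 = 0.1479 m³/s
Q = Σ qᵢ = 7.685 m³/s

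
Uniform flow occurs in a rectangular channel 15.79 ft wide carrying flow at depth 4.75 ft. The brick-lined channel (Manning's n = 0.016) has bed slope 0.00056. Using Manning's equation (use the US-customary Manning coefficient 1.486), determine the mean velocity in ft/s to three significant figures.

A = b·y = 15.79 × 4.75 = 75.00 ft²
P = b + 2y = 15.79 + 2×4.75 = 25.29 ft
R = A/P = 75.00/25.29 = 2.966 ft
Q = (1.486/n)·A·R^(2/3)·S^(1/2) = (1.486/0.016) × 75.00 × 2.966^(2/3) × 0.00056^(1/2) = 340.3 ft³/s
V = Q/A = 340.3/75.00 = 4.537 ft/s

4.54 ft/s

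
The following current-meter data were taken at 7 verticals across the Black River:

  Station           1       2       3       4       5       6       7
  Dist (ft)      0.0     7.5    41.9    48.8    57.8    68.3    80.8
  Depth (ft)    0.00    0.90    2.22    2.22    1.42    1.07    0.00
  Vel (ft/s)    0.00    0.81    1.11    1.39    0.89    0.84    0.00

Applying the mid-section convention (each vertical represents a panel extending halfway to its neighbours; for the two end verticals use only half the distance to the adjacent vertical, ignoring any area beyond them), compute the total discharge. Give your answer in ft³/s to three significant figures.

w_2 = (41.9 − 0.0)/2 = 20.95 ft; q_2 = 0.81 × 0.90 × 20.95 = 15.27 ft³/s
w_3 = (48.8 − 7.5)/2 = 20.65 ft; q_3 = 1.11 × 2.22 × 20.65 = 50.89 ft³/s
w_4 = (57.8 − 41.9)/2 = 7.95 ft; q_4 = 1.39 × 2.22 × 7.95 = 24.53 ft³/s
w_5 = (68.3 − 48.8)/2 = 9.75 ft; q_5 = 0.89 × 1.42 × 9.75 = 12.32 ft³/s
w_6 = (80.8 − 57.8)/2 = 11.5 ft; q_6 = 0.84 × 1.07 × 11.5 = 10.34 ft³/s
Stations 1, 7 contribute zero (depth or velocity is 0).
Q = Σ qᵢ = 113.3 ft³/s

113 ft³/s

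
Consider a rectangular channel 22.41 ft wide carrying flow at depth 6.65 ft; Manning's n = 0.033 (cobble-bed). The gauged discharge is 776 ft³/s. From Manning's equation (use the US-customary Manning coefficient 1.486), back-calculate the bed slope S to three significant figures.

0.00199

A = b·y = 22.41 × 6.65 = 149.0 ft²
P = b + 2y = 22.41 + 2×6.65 = 35.71 ft
R = A/P = 149.0/35.71 = 4.173 ft
S = (Q·n / (1.486·A·R^(2/3)))² = (776×0.033 / (1.486×149.0×2.592))² = 0.001990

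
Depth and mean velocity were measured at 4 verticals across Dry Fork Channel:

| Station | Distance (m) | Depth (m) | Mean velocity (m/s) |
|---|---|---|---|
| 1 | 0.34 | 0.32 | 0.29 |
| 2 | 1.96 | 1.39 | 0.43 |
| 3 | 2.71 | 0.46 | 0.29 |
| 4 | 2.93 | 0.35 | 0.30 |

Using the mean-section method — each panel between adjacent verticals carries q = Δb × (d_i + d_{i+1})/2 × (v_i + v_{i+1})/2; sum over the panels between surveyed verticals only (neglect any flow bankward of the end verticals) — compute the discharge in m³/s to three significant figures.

Panel 1-2: Δb = 1.62 m, d̄ = (0.32+1.39)/2 = 0.855, v̄ = (0.29+0.43)/2 = 0.36 → q = 1.62×0.855×0.36 = 0.4986 m³/s
Panel 2-3: Δb = 0.75 m, d̄ = (1.39+0.46)/2 = 0.925, v̄ = (0.43+0.29)/2 = 0.36 → q = 0.75×0.925×0.36 = 0.2498 m³/s
Panel 3-4: Δb = 0.22 m, d̄ = (0.46+0.35)/2 = 0.405, v̄ = (0.29+0.30)/2 = 0.295 → q = 0.22×0.405×0.295 = 0.02628 m³/s
Q = Σ q = 0.7747 m³/s

0.775 m³/s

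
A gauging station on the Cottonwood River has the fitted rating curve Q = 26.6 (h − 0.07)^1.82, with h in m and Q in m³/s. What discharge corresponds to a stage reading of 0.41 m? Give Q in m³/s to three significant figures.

3.73 m³/s

Q = 26.6 × (0.41 − 0.07)^1.82 = 26.6 × 0.34^1.82 = 3.734 m³/s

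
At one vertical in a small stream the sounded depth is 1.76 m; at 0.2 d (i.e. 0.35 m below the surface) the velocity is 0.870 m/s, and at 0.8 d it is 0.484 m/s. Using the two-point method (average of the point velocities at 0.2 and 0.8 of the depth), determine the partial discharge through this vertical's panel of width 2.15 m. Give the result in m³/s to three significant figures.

2.56 m³/s

v̄ = (0.870 + 0.484) / 2 = 0.6770 m/s
q = v̄ × d × w = 0.6770 × 1.76 × 2.15 = 2.562 m³/s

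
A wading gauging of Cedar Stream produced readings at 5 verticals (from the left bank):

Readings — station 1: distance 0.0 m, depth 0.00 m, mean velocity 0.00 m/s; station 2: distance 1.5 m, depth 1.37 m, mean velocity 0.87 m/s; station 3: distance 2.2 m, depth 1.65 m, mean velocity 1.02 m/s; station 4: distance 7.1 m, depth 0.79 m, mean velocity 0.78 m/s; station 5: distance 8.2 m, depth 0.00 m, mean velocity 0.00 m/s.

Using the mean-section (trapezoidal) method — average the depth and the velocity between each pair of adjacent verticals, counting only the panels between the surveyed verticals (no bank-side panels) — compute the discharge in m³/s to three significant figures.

7.00 m³/s

Panel 1-2: Δb = 1.5 m, d̄ = (0.00+1.37)/2 = 0.685, v̄ = (0.00+0.87)/2 = 0.435 → q = 1.5×0.685×0.435 = 0.4470 m³/s
Panel 2-3: Δb = 0.7 m, d̄ = (1.37+1.65)/2 = 1.51, v̄ = (0.87+1.02)/2 = 0.945 → q = 0.7×1.51×0.945 = 0.9989 m³/s
Panel 3-4: Δb = 4.9 m, d̄ = (1.65+0.79)/2 = 1.22, v̄ = (1.02+0.78)/2 = 0.9 → q = 4.9×1.22×0.9 = 5.380 m³/s
Panel 4-5: Δb = 1.1 m, d̄ = (0.79+0.00)/2 = 0.395, v̄ = (0.78+0.00)/2 = 0.39 → q = 1.1×0.395×0.39 = 0.1695 m³/s
Q = Σ q = 6.995 m³/s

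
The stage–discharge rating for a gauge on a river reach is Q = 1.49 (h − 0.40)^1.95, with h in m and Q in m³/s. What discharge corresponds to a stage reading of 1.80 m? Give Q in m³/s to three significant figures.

2.87 m³/s

Q = 1.49 × (1.80 − 0.40)^1.95 = 1.49 × 1.4^1.95 = 2.872 m³/s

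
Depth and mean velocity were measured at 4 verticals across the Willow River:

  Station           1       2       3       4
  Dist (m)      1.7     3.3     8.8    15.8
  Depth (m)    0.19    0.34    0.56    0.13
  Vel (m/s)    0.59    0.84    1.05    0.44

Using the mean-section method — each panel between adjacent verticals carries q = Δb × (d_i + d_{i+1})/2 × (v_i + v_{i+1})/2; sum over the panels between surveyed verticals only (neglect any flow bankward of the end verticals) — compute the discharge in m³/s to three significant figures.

4.44 m³/s

Panel 1-2: Δb = 1.6 m, d̄ = (0.19+0.34)/2 = 0.265, v̄ = (0.59+0.84)/2 = 0.715 → q = 1.6×0.265×0.715 = 0.3032 m³/s
Panel 2-3: Δb = 5.5 m, d̄ = (0.34+0.56)/2 = 0.45, v̄ = (0.84+1.05)/2 = 0.945 → q = 5.5×0.45×0.945 = 2.339 m³/s
Panel 3-4: Δb = 7 m, d̄ = (0.56+0.13)/2 = 0.345, v̄ = (1.05+0.44)/2 = 0.745 → q = 7×0.345×0.745 = 1.799 m³/s
Q = Σ q = 4.441 m³/s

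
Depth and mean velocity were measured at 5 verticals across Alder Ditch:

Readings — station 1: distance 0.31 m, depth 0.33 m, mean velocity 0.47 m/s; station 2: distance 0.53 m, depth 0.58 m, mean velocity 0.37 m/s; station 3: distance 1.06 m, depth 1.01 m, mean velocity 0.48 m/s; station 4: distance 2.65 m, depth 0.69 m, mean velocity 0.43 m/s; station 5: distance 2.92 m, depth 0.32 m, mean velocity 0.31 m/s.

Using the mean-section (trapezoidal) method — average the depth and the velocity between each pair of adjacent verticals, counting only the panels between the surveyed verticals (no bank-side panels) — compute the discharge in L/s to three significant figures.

886 L/s

Panel 1-2: Δb = 0.22 m, d̄ = (0.33+0.58)/2 = 0.455, v̄ = (0.47+0.37)/2 = 0.42 → q = 0.22×0.455×0.42 = 0.04204 m³/s
Panel 2-3: Δb = 0.53 m, d̄ = (0.58+1.01)/2 = 0.795, v̄ = (0.37+0.48)/2 = 0.425 → q = 0.53×0.795×0.425 = 0.1791 m³/s
Panel 3-4: Δb = 1.59 m, d̄ = (1.01+0.69)/2 = 0.85, v̄ = (0.48+0.43)/2 = 0.455 → q = 1.59×0.85×0.455 = 0.6149 m³/s
Panel 4-5: Δb = 0.27 m, d̄ = (0.69+0.32)/2 = 0.505, v̄ = (0.43+0.31)/2 = 0.37 → q = 0.27×0.505×0.37 = 0.05045 m³/s
Q = Σ q = 0.8865 m³/s
= 0.8865 × 1000 = 886.5 L/s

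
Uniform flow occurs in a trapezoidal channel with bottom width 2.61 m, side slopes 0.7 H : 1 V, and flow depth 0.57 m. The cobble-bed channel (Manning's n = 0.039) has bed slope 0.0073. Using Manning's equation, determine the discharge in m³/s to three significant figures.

A = (b + z·y)·y = (2.61 + 0.7×0.57)×0.57 = 1.715 m²
P = b + 2y√(1+z²) = 2.61 + 2×0.57×√(1+0.7²) = 4.002 m
R = A/P = 1.715/4.002 = 0.4286 m
Q = (1/n)·A·R^(2/3)·S^(1/2) = (1/0.039) × 1.715 × 0.4286^(2/3) × 0.0073^(1/2) = 2.136 m³/s

2.14 m³/s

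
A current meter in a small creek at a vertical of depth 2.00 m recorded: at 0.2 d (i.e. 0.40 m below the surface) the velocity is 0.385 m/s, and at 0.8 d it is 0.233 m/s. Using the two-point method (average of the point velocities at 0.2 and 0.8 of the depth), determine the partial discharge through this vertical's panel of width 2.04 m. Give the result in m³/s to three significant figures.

1.26 m³/s

v̄ = (0.385 + 0.233) / 2 = 0.3090 m/s
q = v̄ × d × w = 0.3090 × 2.00 × 2.04 = 1.261 m³/s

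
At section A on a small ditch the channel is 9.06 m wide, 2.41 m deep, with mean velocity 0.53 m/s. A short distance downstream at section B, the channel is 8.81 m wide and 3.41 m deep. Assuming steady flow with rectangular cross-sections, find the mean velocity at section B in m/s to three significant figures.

0.385 m/s

Q = A₁V₁ = (9.06×2.41) × 0.53 = 11.57 m³/s
A₂ = 8.81 × 3.41 = 30.04 m²
V₂ = Q/A₂ = 11.57/30.04 = 0.3852 m/s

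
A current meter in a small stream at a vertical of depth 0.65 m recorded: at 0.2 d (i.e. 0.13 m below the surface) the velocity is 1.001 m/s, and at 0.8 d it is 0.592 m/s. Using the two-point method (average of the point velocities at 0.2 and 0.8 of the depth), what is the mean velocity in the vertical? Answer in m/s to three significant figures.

v̄ = (1.001 + 0.592) / 2 = 0.7965 m/s

0.797 m/s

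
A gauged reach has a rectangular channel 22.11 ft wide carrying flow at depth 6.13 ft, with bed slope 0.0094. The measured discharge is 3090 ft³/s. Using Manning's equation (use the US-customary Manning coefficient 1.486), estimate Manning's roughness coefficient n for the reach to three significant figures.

0.0158

A = b·y = 22.11 × 6.13 = 135.5 ft²
P = b + 2y = 22.11 + 2×6.13 = 34.37 ft
R = A/P = 135.5/34.37 = 3.943 ft
n = (1.486/Q)·A·R^(2/3)·S^(1/2) = (1.486/3090) × 135.5 × 2.496 × 0.09695 = 0.01577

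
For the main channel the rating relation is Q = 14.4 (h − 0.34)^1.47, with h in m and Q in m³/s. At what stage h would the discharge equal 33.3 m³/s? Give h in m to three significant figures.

h − h₀ = (Q/C)^(1/b) = (33.3/14.4)^(1/1.47) = 1.769 m
h = 0.34 + 1.769 = 2.109 m

2.11 m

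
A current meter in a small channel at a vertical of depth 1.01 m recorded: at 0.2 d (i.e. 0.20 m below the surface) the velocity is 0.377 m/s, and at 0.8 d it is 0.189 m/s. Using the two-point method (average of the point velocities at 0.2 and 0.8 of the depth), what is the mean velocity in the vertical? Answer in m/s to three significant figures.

0.283 m/s

v̄ = (0.377 + 0.189) / 2 = 0.2830 m/s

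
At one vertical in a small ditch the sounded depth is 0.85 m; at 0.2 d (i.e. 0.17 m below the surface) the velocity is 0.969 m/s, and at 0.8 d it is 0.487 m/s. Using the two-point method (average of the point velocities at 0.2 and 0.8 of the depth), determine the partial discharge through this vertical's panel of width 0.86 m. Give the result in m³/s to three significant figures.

v̄ = (0.969 + 0.487) / 2 = 0.7280 m/s
q = v̄ × d × w = 0.7280 × 0.85 × 0.86 = 0.5322 m³/s

0.532 m³/s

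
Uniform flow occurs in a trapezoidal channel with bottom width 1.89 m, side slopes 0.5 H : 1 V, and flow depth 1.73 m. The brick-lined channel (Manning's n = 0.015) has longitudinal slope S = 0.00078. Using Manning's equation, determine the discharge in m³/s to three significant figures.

A = (b + z·y)·y = (1.89 + 0.5×1.73)×1.73 = 4.766 m²
P = b + 2y√(1+z²) = 1.89 + 2×1.73×√(1+0.5²) = 5.758 m
R = A/P = 4.766/5.758 = 0.8277 m
Q = (1/n)·A·R^(2/3)·S^(1/2) = (1/0.015) × 4.766 × 0.8277^(2/3) × 0.00078^(1/2) = 7.823 m³/s

7.82 m³/s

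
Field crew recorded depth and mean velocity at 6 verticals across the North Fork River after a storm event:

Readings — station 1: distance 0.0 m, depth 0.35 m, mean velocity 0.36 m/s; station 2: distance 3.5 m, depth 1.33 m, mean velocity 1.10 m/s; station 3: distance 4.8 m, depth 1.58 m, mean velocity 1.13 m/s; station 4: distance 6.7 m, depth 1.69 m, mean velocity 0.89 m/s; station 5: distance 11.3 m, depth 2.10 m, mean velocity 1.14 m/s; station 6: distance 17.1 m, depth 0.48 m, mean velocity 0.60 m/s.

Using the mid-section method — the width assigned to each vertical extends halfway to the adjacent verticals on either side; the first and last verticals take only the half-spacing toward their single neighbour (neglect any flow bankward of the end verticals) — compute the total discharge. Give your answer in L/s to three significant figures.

24800 L/s

w_1 = (3.5 − 0.0)/2 = 1.75 m; q_1 = 0.36 × 0.35 × 1.75 = 0.2205 m³/s
w_2 = (4.8 − 0.0)/2 = 2.4 m; q_2 = 1.10 × 1.33 × 2.4 = 3.511 m³/s
w_3 = (6.7 − 3.5)/2 = 1.6 m; q_3 = 1.13 × 1.58 × 1.6 = 2.857 m³/s
w_4 = (11.3 − 4.8)/2 = 3.25 m; q_4 = 0.89 × 1.69 × 3.25 = 4.888 m³/s
w_5 = (17.1 − 6.7)/2 = 5.2 m; q_5 = 1.14 × 2.10 × 5.2 = 12.45 m³/s
w_6 = (17.1 − 11.3)/2 = 2.9 m; q_6 = 0.60 × 0.48 × 2.9 = 0.8352 m³/s
Q = Σ qᵢ = 24.76 m³/s
= 24.76 × 1000 = 24760 L/s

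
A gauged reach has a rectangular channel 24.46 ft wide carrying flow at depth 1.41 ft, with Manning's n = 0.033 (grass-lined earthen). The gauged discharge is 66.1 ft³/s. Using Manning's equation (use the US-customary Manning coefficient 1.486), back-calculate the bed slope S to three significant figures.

0.00133

A = b·y = 24.46 × 1.41 = 34.49 ft²
P = b + 2y = 24.46 + 2×1.41 = 27.28 ft
R = A/P = 34.49/27.28 = 1.264 ft
S = (Q·n / (1.486·A·R^(2/3)))² = (66.1×0.033 / (1.486×34.49×1.169))² = 0.001325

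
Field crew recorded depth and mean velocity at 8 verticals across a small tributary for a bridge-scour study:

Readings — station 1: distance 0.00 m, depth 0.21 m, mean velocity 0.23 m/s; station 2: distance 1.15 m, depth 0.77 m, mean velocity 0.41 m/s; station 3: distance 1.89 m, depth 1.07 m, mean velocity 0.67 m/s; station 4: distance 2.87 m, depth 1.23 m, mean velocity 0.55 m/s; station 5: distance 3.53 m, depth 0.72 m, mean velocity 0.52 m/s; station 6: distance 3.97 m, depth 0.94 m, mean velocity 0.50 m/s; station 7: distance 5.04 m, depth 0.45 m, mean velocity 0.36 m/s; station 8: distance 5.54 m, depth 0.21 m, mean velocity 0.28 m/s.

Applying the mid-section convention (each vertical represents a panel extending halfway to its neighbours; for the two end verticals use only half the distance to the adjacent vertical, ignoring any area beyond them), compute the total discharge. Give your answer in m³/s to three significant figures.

w_1 = (1.15 − 0.00)/2 = 0.575 m; q_1 = 0.23 × 0.21 × 0.575 = 0.02777 m³/s
w_2 = (1.89 − 0.00)/2 = 0.945 m; q_2 = 0.41 × 0.77 × 0.945 = 0.2983 m³/s
w_3 = (2.87 − 1.15)/2 = 0.86 m; q_3 = 0.67 × 1.07 × 0.86 = 0.6165 m³/s
w_4 = (3.53 − 1.89)/2 = 0.82 m; q_4 = 0.55 × 1.23 × 0.82 = 0.5547 m³/s
w_5 = (3.97 − 2.87)/2 = 0.55 m; q_5 = 0.52 × 0.72 × 0.55 = 0.2059 m³/s
w_6 = (5.04 − 3.53)/2 = 0.755 m; q_6 = 0.50 × 0.94 × 0.755 = 0.3549 m³/s
w_7 = (5.54 − 3.97)/2 = 0.785 m; q_7 = 0.36 × 0.45 × 0.785 = 0.1272 m³/s
w_8 = (5.54 − 5.04)/2 = 0.25 m; q_8 = 0.28 × 0.21 × 0.25 = 0.01470 m³/s
Q = Σ qᵢ = 2.200 m³/s

2.20 m³/s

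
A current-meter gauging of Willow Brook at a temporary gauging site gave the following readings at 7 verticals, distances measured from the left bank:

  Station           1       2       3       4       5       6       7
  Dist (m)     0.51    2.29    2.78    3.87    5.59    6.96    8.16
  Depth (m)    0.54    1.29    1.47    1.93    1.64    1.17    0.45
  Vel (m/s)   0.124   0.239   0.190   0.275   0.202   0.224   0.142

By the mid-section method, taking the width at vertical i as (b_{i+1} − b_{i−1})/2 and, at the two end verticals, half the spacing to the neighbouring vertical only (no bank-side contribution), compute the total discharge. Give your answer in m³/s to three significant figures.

2.26 m³/s

w_1 = (2.29 − 0.51)/2 = 0.89 m; q_1 = 0.124 × 0.54 × 0.89 = 0.05959 m³/s
w_2 = (2.78 − 0.51)/2 = 1.135 m; q_2 = 0.239 × 1.29 × 1.135 = 0.3499 m³/s
w_3 = (3.87 − 2.29)/2 = 0.79 m; q_3 = 0.190 × 1.47 × 0.79 = 0.2206 m³/s
w_4 = (5.59 − 2.78)/2 = 1.405 m; q_4 = 0.275 × 1.93 × 1.405 = 0.7457 m³/s
w_5 = (6.96 − 3.87)/2 = 1.545 m; q_5 = 0.202 × 1.64 × 1.545 = 0.5118 m³/s
w_6 = (8.16 − 5.59)/2 = 1.285 m; q_6 = 0.224 × 1.17 × 1.285 = 0.3368 m³/s
w_7 = (8.16 − 6.96)/2 = 0.6 m; q_7 = 0.142 × 0.45 × 0.6 = 0.03834 m³/s
Q = Σ qᵢ = 2.263 m³/s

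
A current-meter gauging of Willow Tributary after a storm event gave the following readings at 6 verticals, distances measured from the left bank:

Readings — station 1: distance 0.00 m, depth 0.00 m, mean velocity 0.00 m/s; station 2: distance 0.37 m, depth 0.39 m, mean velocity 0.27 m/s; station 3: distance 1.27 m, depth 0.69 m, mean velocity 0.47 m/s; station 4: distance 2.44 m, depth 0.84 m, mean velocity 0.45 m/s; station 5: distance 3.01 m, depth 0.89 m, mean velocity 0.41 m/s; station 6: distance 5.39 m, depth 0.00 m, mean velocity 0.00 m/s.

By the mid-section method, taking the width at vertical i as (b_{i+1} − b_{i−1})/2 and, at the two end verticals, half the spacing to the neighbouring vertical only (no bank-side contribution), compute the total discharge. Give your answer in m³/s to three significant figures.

1.27 m³/s

w_2 = (1.27 − 0.00)/2 = 0.635 m; q_2 = 0.27 × 0.39 × 0.635 = 0.06687 m³/s
w_3 = (2.44 − 0.37)/2 = 1.035 m; q_3 = 0.47 × 0.69 × 1.035 = 0.3357 m³/s
w_4 = (3.01 − 1.27)/2 = 0.87 m; q_4 = 0.45 × 0.84 × 0.87 = 0.3289 m³/s
w_5 = (5.39 − 2.44)/2 = 1.475 m; q_5 = 0.41 × 0.89 × 1.475 = 0.5382 m³/s
Stations 1, 6 contribute zero (depth or velocity is 0).
Q = Σ qᵢ = 1.270 m³/s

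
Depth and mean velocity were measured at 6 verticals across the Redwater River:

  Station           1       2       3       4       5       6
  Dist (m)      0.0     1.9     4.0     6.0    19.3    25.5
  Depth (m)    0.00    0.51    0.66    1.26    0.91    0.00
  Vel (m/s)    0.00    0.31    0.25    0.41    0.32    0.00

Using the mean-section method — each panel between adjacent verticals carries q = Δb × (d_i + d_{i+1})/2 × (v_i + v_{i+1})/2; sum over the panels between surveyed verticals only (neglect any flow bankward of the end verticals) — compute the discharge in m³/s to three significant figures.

6.77 m³/s

Panel 1-2: Δb = 1.9 m, d̄ = (0.00+0.51)/2 = 0.255, v̄ = (0.00+0.31)/2 = 0.155 → q = 1.9×0.255×0.155 = 0.07510 m³/s
Panel 2-3: Δb = 2.1 m, d̄ = (0.51+0.66)/2 = 0.585, v̄ = (0.31+0.25)/2 = 0.28 → q = 2.1×0.585×0.28 = 0.3440 m³/s
Panel 3-4: Δb = 2 m, d̄ = (0.66+1.26)/2 = 0.96, v̄ = (0.25+0.41)/2 = 0.33 → q = 2×0.96×0.33 = 0.6336 m³/s
Panel 4-5: Δb = 13.3 m, d̄ = (1.26+0.91)/2 = 1.085, v̄ = (0.41+0.32)/2 = 0.365 → q = 13.3×1.085×0.365 = 5.267 m³/s
Panel 5-6: Δb = 6.2 m, d̄ = (0.91+0.00)/2 = 0.455, v̄ = (0.32+0.00)/2 = 0.16 → q = 6.2×0.455×0.16 = 0.4514 m³/s
Q = Σ q = 6.771 m³/s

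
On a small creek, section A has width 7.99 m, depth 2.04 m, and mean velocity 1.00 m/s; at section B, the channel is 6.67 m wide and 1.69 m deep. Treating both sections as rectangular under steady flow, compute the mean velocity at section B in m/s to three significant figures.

1.45 m/s

Q = A₁V₁ = (7.99×2.04) × 1.00 = 16.30 m³/s
A₂ = 6.67 × 1.69 = 11.27 m²
V₂ = Q/A₂ = 16.30/11.27 = 1.446 m/s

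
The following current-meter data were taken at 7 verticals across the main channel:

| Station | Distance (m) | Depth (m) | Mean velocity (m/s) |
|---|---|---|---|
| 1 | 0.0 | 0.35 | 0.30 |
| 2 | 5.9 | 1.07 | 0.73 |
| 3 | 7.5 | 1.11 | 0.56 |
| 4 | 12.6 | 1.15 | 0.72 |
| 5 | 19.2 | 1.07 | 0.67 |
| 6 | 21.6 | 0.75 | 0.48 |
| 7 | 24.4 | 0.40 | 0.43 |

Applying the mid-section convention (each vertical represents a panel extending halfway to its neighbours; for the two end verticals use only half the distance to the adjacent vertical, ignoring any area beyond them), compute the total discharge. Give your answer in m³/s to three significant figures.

w_1 = (5.9 − 0.0)/2 = 2.95 m; q_1 = 0.30 × 0.35 × 2.95 = 0.3098 m³/s
w_2 = (7.5 − 0.0)/2 = 3.75 m; q_2 = 0.73 × 1.07 × 3.75 = 2.929 m³/s
w_3 = (12.6 − 5.9)/2 = 3.35 m; q_3 = 0.56 × 1.11 × 3.35 = 2.082 m³/s
w_4 = (19.2 − 7.5)/2 = 5.85 m; q_4 = 0.72 × 1.15 × 5.85 = 4.844 m³/s
w_5 = (21.6 − 12.6)/2 = 4.5 m; q_5 = 0.67 × 1.07 × 4.5 = 3.226 m³/s
w_6 = (24.4 − 19.2)/2 = 2.6 m; q_6 = 0.48 × 0.75 × 2.6 = 0.9360 m³/s
w_7 = (24.4 − 21.6)/2 = 1.4 m; q_7 = 0.43 × 0.40 × 1.4 = 0.2408 m³/s
Q = Σ qᵢ = 14.57 m³/s

14.6 m³/s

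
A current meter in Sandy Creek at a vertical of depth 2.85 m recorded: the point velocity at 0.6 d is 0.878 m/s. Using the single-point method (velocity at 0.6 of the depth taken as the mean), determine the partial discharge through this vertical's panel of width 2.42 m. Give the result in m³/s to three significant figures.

6.06 m³/s

v̄ = v₀.₆ = 0.878 m/s
q = v̄ × d × w = 0.8780 × 2.85 × 2.42 = 6.056 m³/s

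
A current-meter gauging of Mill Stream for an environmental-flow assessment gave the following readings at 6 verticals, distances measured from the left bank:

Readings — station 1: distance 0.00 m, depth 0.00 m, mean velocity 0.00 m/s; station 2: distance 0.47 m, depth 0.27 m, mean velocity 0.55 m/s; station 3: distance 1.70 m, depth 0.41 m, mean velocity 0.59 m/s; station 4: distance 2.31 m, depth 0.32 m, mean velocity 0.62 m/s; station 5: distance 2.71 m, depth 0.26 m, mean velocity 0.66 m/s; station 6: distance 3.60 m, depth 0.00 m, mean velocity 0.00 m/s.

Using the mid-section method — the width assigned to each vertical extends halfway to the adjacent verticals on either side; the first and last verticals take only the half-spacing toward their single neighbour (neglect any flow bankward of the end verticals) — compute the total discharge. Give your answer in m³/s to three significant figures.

w_2 = (1.70 − 0.00)/2 = 0.85 m; q_2 = 0.55 × 0.27 × 0.85 = 0.1262 m³/s
w_3 = (2.31 − 0.47)/2 = 0.92 m; q_3 = 0.59 × 0.41 × 0.92 = 0.2225 m³/s
w_4 = (2.71 − 1.70)/2 = 0.505 m; q_4 = 0.62 × 0.32 × 0.505 = 0.1002 m³/s
w_5 = (3.60 − 2.31)/2 = 0.645 m; q_5 = 0.66 × 0.26 × 0.645 = 0.1107 m³/s
Stations 1, 6 contribute zero (depth or velocity is 0).
Q = Σ qᵢ = 0.5596 m³/s

0.560 m³/s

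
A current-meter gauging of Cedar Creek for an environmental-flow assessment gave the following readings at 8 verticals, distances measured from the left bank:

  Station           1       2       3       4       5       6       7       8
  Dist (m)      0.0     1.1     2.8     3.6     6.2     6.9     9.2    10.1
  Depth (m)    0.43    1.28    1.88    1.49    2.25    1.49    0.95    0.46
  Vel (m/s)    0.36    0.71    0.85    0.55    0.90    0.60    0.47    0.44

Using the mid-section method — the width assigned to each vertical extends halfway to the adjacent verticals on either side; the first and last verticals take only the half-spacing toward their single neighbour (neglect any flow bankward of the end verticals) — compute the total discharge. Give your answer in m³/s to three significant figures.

w_1 = (1.1 − 0.0)/2 = 0.55 m; q_1 = 0.36 × 0.43 × 0.55 = 0.08514 m³/s
w_2 = (2.8 − 0.0)/2 = 1.4 m; q_2 = 0.71 × 1.28 × 1.4 = 1.272 m³/s
w_3 = (3.6 − 1.1)/2 = 1.25 m; q_3 = 0.85 × 1.88 × 1.25 = 1.998 m³/s
w_4 = (6.2 − 2.8)/2 = 1.7 m; q_4 = 0.55 × 1.49 × 1.7 = 1.393 m³/s
w_5 = (6.9 − 3.6)/2 = 1.65 m; q_5 = 0.90 × 2.25 × 1.65 = 3.341 m³/s
w_6 = (9.2 − 6.2)/2 = 1.5 m; q_6 = 0.60 × 1.49 × 1.5 = 1.341 m³/s
w_7 = (10.1 − 6.9)/2 = 1.6 m; q_7 = 0.47 × 0.95 × 1.6 = 0.7144 m³/s
w_8 = (10.1 − 9.2)/2 = 0.45 m; q_8 = 0.44 × 0.46 × 0.45 = 0.09108 m³/s
Q = Σ qᵢ = 10.24 m³/s

10.2 m³/s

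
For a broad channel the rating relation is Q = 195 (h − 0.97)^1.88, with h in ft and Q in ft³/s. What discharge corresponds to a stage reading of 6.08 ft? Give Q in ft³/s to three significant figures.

4190 ft³/s

Q = 195 × (6.08 − 0.97)^1.88 = 195 × 5.11^1.88 = 4187 ft³/s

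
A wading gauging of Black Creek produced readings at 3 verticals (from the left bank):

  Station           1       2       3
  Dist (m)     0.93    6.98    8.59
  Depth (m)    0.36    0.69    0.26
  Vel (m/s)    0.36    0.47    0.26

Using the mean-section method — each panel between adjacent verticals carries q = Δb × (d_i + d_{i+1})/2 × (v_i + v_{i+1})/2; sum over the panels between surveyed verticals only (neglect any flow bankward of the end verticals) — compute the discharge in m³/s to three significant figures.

1.60 m³/s

Panel 1-2: Δb = 6.05 m, d̄ = (0.36+0.69)/2 = 0.525, v̄ = (0.36+0.47)/2 = 0.415 → q = 6.05×0.525×0.415 = 1.318 m³/s
Panel 2-3: Δb = 1.61 m, d̄ = (0.69+0.26)/2 = 0.475, v̄ = (0.47+0.26)/2 = 0.365 → q = 1.61×0.475×0.365 = 0.2791 m³/s
Q = Σ q = 1.597 m³/s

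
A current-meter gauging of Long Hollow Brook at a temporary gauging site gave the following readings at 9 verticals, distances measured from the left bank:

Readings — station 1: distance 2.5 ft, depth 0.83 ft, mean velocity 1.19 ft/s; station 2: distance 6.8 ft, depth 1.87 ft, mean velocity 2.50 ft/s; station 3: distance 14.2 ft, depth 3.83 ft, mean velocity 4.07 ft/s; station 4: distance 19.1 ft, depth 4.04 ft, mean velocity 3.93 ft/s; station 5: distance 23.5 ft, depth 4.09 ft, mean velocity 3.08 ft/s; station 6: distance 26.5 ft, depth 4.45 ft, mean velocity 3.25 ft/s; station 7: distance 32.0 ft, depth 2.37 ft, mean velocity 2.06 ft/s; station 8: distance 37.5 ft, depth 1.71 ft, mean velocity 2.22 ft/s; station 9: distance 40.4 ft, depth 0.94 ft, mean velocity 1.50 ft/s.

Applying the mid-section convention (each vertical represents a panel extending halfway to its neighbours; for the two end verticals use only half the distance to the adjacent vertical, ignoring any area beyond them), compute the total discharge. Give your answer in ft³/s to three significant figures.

352 ft³/s

w_1 = (6.8 − 2.5)/2 = 2.15 ft; q_1 = 1.19 × 0.83 × 2.15 = 2.124 ft³/s
w_2 = (14.2 − 2.5)/2 = 5.85 ft; q_2 = 2.50 × 1.87 × 5.85 = 27.35 ft³/s
w_3 = (19.1 − 6.8)/2 = 6.15 ft; q_3 = 4.07 × 3.83 × 6.15 = 95.87 ft³/s
w_4 = (23.5 − 14.2)/2 = 4.65 ft; q_4 = 3.93 × 4.04 × 4.65 = 73.83 ft³/s
w_5 = (26.5 − 19.1)/2 = 3.7 ft; q_5 = 3.08 × 4.09 × 3.7 = 46.61 ft³/s
w_6 = (32.0 − 23.5)/2 = 4.25 ft; q_6 = 3.25 × 4.45 × 4.25 = 61.47 ft³/s
w_7 = (37.5 − 26.5)/2 = 5.5 ft; q_7 = 2.06 × 2.37 × 5.5 = 26.85 ft³/s
w_8 = (40.4 − 32.0)/2 = 4.2 ft; q_8 = 2.22 × 1.71 × 4.2 = 15.94 ft³/s
w_9 = (40.4 − 37.5)/2 = 1.45 ft; q_9 = 1.50 × 0.94 × 1.45 = 2.045 ft³/s
Q = Σ qᵢ = 352.1 ft³/s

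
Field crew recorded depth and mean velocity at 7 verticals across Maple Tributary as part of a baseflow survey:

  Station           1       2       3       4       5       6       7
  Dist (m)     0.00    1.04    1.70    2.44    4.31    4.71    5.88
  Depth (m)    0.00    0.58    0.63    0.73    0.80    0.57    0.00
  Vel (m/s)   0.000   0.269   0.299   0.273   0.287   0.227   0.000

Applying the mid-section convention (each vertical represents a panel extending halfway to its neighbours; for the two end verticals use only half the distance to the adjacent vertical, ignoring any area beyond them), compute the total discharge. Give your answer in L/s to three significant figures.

887 L/s

w_2 = (1.70 − 0.00)/2 = 0.85 m; q_2 = 0.269 × 0.58 × 0.85 = 0.1326 m³/s
w_3 = (2.44 − 1.04)/2 = 0.7 m; q_3 = 0.299 × 0.63 × 0.7 = 0.1319 m³/s
w_4 = (4.31 − 1.70)/2 = 1.305 m; q_4 = 0.273 × 0.73 × 1.305 = 0.2601 m³/s
w_5 = (4.71 − 2.44)/2 = 1.135 m; q_5 = 0.287 × 0.80 × 1.135 = 0.2606 m³/s
w_6 = (5.88 − 4.31)/2 = 0.785 m; q_6 = 0.227 × 0.57 × 0.785 = 0.1016 m³/s
Stations 1, 7 contribute zero (depth or velocity is 0).
Q = Σ qᵢ = 0.8867 m³/s
= 0.8867 × 1000 = 886.7 L/s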